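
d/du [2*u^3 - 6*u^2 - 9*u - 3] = 6*u^2 - 12*u - 9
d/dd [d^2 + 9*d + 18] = 2*d + 9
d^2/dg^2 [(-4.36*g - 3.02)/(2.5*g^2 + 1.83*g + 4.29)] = (-(4.36*g + 3.02)*(5.0*g + 1.83)*(10.0*g + 3.66) + (65.4*g + 31.0576)*(2.5*g^2 + 1.83*g + 4.29))/(2.5*g^2 + 1.83*g + 4.29)^3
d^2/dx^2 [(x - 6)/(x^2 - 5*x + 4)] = 2*((11 - 3*x)*(x^2 - 5*x + 4) + (x - 6)*(2*x - 5)^2)/(x^2 - 5*x + 4)^3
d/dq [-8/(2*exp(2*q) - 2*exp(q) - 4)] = (8*exp(q) - 4)*exp(q)/(-exp(2*q) + exp(q) + 2)^2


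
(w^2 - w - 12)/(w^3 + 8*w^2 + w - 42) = (w - 4)/(w^2 + 5*w - 14)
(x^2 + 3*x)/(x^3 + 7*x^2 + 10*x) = (x + 3)/(x^2 + 7*x + 10)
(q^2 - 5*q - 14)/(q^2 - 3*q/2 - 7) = 2*(q - 7)/(2*q - 7)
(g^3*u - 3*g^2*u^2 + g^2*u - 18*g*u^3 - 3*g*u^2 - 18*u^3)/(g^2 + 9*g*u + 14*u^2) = u*(g^3 - 3*g^2*u + g^2 - 18*g*u^2 - 3*g*u - 18*u^2)/(g^2 + 9*g*u + 14*u^2)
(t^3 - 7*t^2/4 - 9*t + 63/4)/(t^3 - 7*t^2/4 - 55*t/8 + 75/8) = 2*(4*t^2 + 5*t - 21)/(8*t^2 + 10*t - 25)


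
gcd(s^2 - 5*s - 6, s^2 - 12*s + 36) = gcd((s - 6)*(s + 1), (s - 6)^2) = s - 6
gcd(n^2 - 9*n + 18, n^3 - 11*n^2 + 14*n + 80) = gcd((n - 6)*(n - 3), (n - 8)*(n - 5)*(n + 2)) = 1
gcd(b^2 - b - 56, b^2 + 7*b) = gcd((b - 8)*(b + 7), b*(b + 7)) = b + 7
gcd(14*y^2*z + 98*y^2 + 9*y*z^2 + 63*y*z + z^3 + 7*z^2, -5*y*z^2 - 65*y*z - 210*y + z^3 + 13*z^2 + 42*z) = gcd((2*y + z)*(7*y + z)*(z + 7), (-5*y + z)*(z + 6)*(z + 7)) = z + 7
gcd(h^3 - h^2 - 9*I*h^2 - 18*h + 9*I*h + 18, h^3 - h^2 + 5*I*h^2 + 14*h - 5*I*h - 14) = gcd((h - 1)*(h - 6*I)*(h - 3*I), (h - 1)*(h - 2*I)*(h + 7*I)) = h - 1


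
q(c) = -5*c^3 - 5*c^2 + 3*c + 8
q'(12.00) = -2277.00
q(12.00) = -9316.00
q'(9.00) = -1302.00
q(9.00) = -4015.00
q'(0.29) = -1.16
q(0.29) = 8.33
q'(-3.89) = -185.08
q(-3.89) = 214.99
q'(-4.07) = -204.77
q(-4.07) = 250.06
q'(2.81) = -143.54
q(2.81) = -133.99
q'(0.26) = -0.61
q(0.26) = 8.35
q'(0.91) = -18.52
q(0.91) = 2.82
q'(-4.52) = -258.26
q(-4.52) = 354.02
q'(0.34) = -2.13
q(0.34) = 8.25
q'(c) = -15*c^2 - 10*c + 3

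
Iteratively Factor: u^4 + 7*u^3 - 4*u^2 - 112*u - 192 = (u + 4)*(u^3 + 3*u^2 - 16*u - 48) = (u + 3)*(u + 4)*(u^2 - 16) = (u + 3)*(u + 4)^2*(u - 4)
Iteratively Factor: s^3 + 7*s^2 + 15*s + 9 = (s + 1)*(s^2 + 6*s + 9) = (s + 1)*(s + 3)*(s + 3)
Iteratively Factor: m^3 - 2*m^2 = (m - 2)*(m^2) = m*(m - 2)*(m)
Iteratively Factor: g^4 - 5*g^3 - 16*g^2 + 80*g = (g)*(g^3 - 5*g^2 - 16*g + 80) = g*(g - 4)*(g^2 - g - 20) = g*(g - 5)*(g - 4)*(g + 4)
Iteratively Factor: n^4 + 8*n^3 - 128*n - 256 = (n + 4)*(n^3 + 4*n^2 - 16*n - 64) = (n + 4)^2*(n^2 - 16) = (n - 4)*(n + 4)^2*(n + 4)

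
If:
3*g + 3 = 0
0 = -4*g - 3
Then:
No Solution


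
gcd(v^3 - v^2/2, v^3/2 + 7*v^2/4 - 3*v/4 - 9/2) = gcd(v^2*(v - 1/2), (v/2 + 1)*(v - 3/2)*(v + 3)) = 1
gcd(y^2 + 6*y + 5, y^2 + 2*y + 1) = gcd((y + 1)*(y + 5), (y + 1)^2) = y + 1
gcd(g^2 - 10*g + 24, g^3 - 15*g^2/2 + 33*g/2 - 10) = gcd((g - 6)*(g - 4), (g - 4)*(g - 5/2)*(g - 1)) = g - 4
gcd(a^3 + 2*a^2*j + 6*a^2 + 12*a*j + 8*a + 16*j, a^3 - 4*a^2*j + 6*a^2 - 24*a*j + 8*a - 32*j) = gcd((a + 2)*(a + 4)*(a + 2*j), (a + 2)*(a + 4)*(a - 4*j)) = a^2 + 6*a + 8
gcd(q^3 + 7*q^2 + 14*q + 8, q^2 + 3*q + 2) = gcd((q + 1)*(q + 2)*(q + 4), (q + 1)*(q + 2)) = q^2 + 3*q + 2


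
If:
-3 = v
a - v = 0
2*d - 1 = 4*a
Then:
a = -3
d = -11/2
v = -3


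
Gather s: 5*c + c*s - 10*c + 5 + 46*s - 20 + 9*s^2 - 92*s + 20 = -5*c + 9*s^2 + s*(c - 46) + 5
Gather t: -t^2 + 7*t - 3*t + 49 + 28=-t^2 + 4*t + 77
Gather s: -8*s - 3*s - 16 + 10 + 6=-11*s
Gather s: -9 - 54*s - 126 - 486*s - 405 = -540*s - 540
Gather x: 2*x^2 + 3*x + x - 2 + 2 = 2*x^2 + 4*x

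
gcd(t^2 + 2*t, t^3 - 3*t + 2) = t + 2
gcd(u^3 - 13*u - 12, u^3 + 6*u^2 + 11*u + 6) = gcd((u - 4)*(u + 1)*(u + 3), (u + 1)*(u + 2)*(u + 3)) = u^2 + 4*u + 3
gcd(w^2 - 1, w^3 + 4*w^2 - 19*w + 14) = w - 1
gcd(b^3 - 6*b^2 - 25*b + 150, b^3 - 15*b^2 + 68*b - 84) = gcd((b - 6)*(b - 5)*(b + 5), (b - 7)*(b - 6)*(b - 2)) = b - 6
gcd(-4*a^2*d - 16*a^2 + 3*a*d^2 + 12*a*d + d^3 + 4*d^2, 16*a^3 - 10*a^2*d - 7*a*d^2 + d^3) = a - d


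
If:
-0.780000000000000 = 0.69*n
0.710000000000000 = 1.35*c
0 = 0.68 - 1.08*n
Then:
No Solution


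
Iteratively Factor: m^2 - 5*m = (m)*(m - 5)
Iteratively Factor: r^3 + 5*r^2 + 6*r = (r + 3)*(r^2 + 2*r) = r*(r + 3)*(r + 2)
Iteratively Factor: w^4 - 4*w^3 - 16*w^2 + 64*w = (w - 4)*(w^3 - 16*w) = (w - 4)^2*(w^2 + 4*w) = w*(w - 4)^2*(w + 4)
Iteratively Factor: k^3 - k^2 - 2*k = (k - 2)*(k^2 + k) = k*(k - 2)*(k + 1)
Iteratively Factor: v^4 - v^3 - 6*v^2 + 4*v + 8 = (v - 2)*(v^3 + v^2 - 4*v - 4) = (v - 2)^2*(v^2 + 3*v + 2) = (v - 2)^2*(v + 2)*(v + 1)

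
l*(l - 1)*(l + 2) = l^3 + l^2 - 2*l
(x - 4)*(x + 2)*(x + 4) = x^3 + 2*x^2 - 16*x - 32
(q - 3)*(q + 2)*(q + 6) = q^3 + 5*q^2 - 12*q - 36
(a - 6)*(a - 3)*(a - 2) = a^3 - 11*a^2 + 36*a - 36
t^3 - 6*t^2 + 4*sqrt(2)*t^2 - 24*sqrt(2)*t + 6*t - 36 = (t - 6)*(t + sqrt(2))*(t + 3*sqrt(2))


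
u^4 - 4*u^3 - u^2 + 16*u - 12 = (u - 3)*(u - 2)*(u - 1)*(u + 2)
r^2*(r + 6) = r^3 + 6*r^2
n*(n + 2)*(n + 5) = n^3 + 7*n^2 + 10*n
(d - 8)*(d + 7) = d^2 - d - 56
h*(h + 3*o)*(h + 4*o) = h^3 + 7*h^2*o + 12*h*o^2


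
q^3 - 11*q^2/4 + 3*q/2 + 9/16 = (q - 3/2)^2*(q + 1/4)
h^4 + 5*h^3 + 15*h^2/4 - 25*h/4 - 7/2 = (h - 1)*(h + 1/2)*(h + 2)*(h + 7/2)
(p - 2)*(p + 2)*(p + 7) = p^3 + 7*p^2 - 4*p - 28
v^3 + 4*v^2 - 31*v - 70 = (v - 5)*(v + 2)*(v + 7)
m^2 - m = m*(m - 1)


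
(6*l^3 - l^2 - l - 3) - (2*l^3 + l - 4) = 4*l^3 - l^2 - 2*l + 1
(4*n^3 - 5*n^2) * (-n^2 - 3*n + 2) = -4*n^5 - 7*n^4 + 23*n^3 - 10*n^2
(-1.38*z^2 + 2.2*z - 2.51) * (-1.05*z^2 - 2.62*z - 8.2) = 1.449*z^4 + 1.3056*z^3 + 8.1875*z^2 - 11.4638*z + 20.582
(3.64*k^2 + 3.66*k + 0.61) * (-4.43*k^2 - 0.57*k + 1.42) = -16.1252*k^4 - 18.2886*k^3 + 0.380300000000001*k^2 + 4.8495*k + 0.8662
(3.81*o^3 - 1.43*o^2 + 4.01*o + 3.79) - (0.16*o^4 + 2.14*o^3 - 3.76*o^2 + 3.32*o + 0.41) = -0.16*o^4 + 1.67*o^3 + 2.33*o^2 + 0.69*o + 3.38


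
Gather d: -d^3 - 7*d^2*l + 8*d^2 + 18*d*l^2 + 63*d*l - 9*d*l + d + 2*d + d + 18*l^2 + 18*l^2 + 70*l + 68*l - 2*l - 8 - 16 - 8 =-d^3 + d^2*(8 - 7*l) + d*(18*l^2 + 54*l + 4) + 36*l^2 + 136*l - 32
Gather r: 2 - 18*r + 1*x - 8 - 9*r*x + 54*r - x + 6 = r*(36 - 9*x)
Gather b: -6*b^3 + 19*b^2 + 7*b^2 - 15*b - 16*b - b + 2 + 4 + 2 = -6*b^3 + 26*b^2 - 32*b + 8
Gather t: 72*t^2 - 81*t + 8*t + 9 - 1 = 72*t^2 - 73*t + 8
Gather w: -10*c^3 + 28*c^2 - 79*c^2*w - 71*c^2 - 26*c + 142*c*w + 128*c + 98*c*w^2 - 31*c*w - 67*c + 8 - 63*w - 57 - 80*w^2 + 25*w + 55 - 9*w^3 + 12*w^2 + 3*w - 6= -10*c^3 - 43*c^2 + 35*c - 9*w^3 + w^2*(98*c - 68) + w*(-79*c^2 + 111*c - 35)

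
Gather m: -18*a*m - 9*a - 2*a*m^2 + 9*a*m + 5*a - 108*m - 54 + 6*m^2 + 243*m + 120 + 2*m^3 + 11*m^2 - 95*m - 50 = -4*a + 2*m^3 + m^2*(17 - 2*a) + m*(40 - 9*a) + 16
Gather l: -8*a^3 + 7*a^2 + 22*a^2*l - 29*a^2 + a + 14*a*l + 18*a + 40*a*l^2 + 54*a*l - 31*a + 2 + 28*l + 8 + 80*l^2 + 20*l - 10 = -8*a^3 - 22*a^2 - 12*a + l^2*(40*a + 80) + l*(22*a^2 + 68*a + 48)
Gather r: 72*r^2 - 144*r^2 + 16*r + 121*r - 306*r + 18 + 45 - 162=-72*r^2 - 169*r - 99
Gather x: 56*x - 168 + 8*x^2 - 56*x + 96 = 8*x^2 - 72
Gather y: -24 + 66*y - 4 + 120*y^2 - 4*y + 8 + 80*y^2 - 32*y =200*y^2 + 30*y - 20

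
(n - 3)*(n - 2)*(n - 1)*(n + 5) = n^4 - n^3 - 19*n^2 + 49*n - 30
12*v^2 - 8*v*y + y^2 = (-6*v + y)*(-2*v + y)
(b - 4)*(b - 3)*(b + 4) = b^3 - 3*b^2 - 16*b + 48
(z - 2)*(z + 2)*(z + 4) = z^3 + 4*z^2 - 4*z - 16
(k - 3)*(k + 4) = k^2 + k - 12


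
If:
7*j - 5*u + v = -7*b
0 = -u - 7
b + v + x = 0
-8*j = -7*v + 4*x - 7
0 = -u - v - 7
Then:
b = -47/12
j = -13/12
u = -7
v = 0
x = 47/12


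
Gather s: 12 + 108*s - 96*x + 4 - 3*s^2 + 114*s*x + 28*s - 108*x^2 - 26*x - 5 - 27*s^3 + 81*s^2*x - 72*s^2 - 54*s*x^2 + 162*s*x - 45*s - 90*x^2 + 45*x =-27*s^3 + s^2*(81*x - 75) + s*(-54*x^2 + 276*x + 91) - 198*x^2 - 77*x + 11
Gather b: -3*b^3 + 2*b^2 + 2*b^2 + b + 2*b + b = -3*b^3 + 4*b^2 + 4*b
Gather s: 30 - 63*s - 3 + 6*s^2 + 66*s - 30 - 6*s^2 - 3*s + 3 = 0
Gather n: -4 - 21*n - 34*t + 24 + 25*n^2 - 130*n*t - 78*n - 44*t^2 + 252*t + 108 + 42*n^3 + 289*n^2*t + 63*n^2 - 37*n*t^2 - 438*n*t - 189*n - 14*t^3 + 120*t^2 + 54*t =42*n^3 + n^2*(289*t + 88) + n*(-37*t^2 - 568*t - 288) - 14*t^3 + 76*t^2 + 272*t + 128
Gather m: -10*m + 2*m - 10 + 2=-8*m - 8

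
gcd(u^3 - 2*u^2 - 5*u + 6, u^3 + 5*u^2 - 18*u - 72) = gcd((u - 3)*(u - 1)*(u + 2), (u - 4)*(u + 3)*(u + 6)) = 1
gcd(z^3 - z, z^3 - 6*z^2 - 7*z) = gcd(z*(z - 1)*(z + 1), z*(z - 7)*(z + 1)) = z^2 + z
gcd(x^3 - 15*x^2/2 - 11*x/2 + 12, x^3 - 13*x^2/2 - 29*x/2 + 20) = x^2 - 9*x + 8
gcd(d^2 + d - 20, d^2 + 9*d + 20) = d + 5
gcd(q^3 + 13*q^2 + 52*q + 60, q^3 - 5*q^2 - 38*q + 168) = q + 6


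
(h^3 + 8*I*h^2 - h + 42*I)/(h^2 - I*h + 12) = (h^2 + 5*I*h + 14)/(h - 4*I)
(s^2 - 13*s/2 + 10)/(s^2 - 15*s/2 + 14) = (2*s - 5)/(2*s - 7)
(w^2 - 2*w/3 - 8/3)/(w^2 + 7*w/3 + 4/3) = (w - 2)/(w + 1)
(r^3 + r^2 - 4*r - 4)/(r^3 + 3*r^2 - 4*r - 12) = (r + 1)/(r + 3)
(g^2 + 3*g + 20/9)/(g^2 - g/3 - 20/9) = (3*g + 5)/(3*g - 5)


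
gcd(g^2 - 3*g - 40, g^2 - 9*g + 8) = g - 8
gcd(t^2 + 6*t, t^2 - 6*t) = t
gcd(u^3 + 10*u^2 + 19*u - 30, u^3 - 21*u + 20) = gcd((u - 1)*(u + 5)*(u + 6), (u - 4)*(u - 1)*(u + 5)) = u^2 + 4*u - 5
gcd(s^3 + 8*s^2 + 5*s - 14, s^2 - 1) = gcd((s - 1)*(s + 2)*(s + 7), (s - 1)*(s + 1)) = s - 1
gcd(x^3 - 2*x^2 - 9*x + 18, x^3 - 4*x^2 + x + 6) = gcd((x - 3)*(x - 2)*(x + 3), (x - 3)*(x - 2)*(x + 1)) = x^2 - 5*x + 6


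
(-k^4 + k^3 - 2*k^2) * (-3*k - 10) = 3*k^5 + 7*k^4 - 4*k^3 + 20*k^2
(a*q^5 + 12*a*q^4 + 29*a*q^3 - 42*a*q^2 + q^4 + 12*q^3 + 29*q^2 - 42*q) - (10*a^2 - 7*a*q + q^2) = -10*a^2 + a*q^5 + 12*a*q^4 + 29*a*q^3 - 42*a*q^2 + 7*a*q + q^4 + 12*q^3 + 28*q^2 - 42*q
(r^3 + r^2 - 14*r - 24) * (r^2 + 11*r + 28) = r^5 + 12*r^4 + 25*r^3 - 150*r^2 - 656*r - 672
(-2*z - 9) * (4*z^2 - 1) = -8*z^3 - 36*z^2 + 2*z + 9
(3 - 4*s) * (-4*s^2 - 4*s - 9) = 16*s^3 + 4*s^2 + 24*s - 27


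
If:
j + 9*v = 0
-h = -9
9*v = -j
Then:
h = 9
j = -9*v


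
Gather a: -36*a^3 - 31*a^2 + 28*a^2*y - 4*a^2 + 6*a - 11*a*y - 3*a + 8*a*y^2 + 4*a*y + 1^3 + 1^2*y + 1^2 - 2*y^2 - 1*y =-36*a^3 + a^2*(28*y - 35) + a*(8*y^2 - 7*y + 3) - 2*y^2 + 2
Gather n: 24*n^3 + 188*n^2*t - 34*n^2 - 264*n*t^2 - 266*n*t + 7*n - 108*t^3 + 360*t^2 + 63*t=24*n^3 + n^2*(188*t - 34) + n*(-264*t^2 - 266*t + 7) - 108*t^3 + 360*t^2 + 63*t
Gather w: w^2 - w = w^2 - w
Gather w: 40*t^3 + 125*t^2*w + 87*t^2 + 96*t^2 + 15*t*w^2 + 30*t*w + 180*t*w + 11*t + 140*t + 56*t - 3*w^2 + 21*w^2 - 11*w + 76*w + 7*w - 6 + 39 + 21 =40*t^3 + 183*t^2 + 207*t + w^2*(15*t + 18) + w*(125*t^2 + 210*t + 72) + 54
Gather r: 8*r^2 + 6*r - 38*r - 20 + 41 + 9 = 8*r^2 - 32*r + 30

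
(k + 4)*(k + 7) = k^2 + 11*k + 28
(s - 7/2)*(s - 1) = s^2 - 9*s/2 + 7/2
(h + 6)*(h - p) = h^2 - h*p + 6*h - 6*p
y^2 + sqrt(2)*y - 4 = (y - sqrt(2))*(y + 2*sqrt(2))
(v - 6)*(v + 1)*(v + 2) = v^3 - 3*v^2 - 16*v - 12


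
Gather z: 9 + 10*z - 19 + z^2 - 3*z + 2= z^2 + 7*z - 8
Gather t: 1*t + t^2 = t^2 + t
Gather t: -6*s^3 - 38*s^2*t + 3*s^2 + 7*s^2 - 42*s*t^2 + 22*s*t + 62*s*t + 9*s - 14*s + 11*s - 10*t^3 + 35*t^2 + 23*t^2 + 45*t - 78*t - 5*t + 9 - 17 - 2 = -6*s^3 + 10*s^2 + 6*s - 10*t^3 + t^2*(58 - 42*s) + t*(-38*s^2 + 84*s - 38) - 10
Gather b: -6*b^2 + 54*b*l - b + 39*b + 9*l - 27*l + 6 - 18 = -6*b^2 + b*(54*l + 38) - 18*l - 12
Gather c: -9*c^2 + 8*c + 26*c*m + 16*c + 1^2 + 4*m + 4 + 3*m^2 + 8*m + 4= -9*c^2 + c*(26*m + 24) + 3*m^2 + 12*m + 9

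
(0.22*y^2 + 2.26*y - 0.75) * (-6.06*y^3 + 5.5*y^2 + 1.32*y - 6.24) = -1.3332*y^5 - 12.4856*y^4 + 17.2654*y^3 - 2.5146*y^2 - 15.0924*y + 4.68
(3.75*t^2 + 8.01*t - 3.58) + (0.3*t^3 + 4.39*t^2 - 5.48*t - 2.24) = 0.3*t^3 + 8.14*t^2 + 2.53*t - 5.82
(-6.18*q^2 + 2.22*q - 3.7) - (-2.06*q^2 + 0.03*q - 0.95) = -4.12*q^2 + 2.19*q - 2.75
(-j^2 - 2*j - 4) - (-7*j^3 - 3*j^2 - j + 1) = 7*j^3 + 2*j^2 - j - 5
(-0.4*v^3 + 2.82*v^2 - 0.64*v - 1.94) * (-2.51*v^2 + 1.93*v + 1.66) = 1.004*v^5 - 7.8502*v^4 + 6.385*v^3 + 8.3154*v^2 - 4.8066*v - 3.2204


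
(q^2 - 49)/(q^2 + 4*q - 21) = (q - 7)/(q - 3)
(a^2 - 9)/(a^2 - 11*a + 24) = (a + 3)/(a - 8)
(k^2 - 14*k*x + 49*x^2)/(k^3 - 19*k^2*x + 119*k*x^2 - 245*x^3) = 1/(k - 5*x)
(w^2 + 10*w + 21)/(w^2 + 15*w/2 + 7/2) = 2*(w + 3)/(2*w + 1)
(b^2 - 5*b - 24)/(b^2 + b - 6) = (b - 8)/(b - 2)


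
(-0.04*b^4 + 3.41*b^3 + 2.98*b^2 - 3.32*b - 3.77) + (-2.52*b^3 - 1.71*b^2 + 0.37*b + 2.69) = -0.04*b^4 + 0.89*b^3 + 1.27*b^2 - 2.95*b - 1.08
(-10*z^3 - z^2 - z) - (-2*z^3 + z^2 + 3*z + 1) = -8*z^3 - 2*z^2 - 4*z - 1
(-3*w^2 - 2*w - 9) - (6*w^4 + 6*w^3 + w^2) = -6*w^4 - 6*w^3 - 4*w^2 - 2*w - 9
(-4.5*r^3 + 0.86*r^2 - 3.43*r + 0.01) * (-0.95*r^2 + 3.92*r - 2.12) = 4.275*r^5 - 18.457*r^4 + 16.1697*r^3 - 15.2783*r^2 + 7.3108*r - 0.0212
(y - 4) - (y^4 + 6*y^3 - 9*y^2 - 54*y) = -y^4 - 6*y^3 + 9*y^2 + 55*y - 4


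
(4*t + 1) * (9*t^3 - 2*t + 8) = 36*t^4 + 9*t^3 - 8*t^2 + 30*t + 8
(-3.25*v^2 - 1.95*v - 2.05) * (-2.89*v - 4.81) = 9.3925*v^3 + 21.268*v^2 + 15.304*v + 9.8605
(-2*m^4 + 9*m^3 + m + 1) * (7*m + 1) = -14*m^5 + 61*m^4 + 9*m^3 + 7*m^2 + 8*m + 1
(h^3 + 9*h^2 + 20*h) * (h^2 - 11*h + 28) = h^5 - 2*h^4 - 51*h^3 + 32*h^2 + 560*h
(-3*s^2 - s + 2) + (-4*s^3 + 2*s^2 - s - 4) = -4*s^3 - s^2 - 2*s - 2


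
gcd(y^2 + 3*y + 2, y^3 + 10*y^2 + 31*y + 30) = y + 2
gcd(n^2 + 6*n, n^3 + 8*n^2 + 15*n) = n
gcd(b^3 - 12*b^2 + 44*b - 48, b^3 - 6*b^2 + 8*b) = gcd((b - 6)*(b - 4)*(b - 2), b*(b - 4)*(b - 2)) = b^2 - 6*b + 8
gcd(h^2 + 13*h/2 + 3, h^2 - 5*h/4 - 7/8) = h + 1/2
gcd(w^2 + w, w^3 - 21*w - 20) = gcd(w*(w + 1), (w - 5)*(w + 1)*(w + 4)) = w + 1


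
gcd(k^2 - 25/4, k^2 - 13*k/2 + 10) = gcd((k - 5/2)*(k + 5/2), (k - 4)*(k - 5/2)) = k - 5/2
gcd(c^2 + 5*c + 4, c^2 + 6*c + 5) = c + 1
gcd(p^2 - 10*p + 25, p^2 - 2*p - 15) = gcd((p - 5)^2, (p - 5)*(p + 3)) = p - 5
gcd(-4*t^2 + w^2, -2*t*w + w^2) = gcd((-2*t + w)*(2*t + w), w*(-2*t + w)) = 2*t - w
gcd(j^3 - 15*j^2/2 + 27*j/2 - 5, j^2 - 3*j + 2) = j - 2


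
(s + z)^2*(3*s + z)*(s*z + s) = 3*s^4*z + 3*s^4 + 7*s^3*z^2 + 7*s^3*z + 5*s^2*z^3 + 5*s^2*z^2 + s*z^4 + s*z^3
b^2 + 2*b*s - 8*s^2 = (b - 2*s)*(b + 4*s)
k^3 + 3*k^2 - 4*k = k*(k - 1)*(k + 4)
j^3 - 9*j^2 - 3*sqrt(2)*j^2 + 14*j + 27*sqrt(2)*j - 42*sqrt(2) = (j - 7)*(j - 2)*(j - 3*sqrt(2))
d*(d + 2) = d^2 + 2*d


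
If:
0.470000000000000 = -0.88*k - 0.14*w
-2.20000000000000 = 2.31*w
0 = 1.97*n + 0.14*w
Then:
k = -0.38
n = 0.07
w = -0.95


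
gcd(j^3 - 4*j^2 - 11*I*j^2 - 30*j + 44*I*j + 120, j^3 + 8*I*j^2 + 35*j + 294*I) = j - 6*I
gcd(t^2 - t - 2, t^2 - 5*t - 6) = t + 1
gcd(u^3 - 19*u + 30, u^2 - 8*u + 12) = u - 2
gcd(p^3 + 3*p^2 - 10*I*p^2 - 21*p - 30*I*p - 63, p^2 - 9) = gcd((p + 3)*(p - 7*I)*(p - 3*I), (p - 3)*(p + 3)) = p + 3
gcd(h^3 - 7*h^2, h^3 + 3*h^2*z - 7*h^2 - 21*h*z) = h^2 - 7*h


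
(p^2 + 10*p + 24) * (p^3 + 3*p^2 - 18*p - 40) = p^5 + 13*p^4 + 36*p^3 - 148*p^2 - 832*p - 960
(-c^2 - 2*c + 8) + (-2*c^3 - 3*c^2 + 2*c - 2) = -2*c^3 - 4*c^2 + 6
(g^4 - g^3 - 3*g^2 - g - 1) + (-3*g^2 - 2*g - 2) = g^4 - g^3 - 6*g^2 - 3*g - 3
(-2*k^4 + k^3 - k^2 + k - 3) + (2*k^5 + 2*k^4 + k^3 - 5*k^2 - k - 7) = 2*k^5 + 2*k^3 - 6*k^2 - 10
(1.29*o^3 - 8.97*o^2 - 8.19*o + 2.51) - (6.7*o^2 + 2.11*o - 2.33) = 1.29*o^3 - 15.67*o^2 - 10.3*o + 4.84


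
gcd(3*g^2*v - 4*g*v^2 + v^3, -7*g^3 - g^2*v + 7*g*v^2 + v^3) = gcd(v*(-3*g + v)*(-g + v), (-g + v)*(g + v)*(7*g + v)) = -g + v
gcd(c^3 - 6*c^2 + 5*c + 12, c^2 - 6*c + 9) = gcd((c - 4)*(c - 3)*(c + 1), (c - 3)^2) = c - 3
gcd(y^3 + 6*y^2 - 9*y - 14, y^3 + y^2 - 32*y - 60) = 1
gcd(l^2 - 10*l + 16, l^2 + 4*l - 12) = l - 2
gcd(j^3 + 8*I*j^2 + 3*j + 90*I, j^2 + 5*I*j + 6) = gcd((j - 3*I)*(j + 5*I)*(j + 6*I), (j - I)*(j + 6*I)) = j + 6*I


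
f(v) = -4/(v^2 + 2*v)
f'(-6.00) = -0.07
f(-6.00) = -0.17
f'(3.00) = 0.14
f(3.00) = -0.27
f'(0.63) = 4.75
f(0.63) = -2.41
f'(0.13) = 117.90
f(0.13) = -14.45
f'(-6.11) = -0.06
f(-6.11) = -0.16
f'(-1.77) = -37.17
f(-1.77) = 9.83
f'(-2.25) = -31.60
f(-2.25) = -7.11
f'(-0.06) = 555.02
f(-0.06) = 34.36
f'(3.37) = 0.11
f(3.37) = -0.22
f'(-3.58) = -0.65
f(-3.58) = -0.71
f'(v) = -4*(-2*v - 2)/(v^2 + 2*v)^2 = 8*(v + 1)/(v^2*(v + 2)^2)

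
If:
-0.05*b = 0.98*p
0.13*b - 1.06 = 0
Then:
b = 8.15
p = -0.42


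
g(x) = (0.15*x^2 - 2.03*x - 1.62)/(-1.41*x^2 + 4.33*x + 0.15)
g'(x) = (0.3*x - 2.03)/(-1.41*x^2 + 4.33*x + 0.15) + (2.82*x - 4.33)*(0.15*x^2 - 2.03*x - 1.62)/(-1.41*x^2 + 4.33*x + 0.15)^2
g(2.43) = -2.42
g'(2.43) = -3.15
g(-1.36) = -0.17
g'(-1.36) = 0.13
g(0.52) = -1.30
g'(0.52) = 0.92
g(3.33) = 6.30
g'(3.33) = -28.92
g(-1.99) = -0.21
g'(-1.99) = 0.04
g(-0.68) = 0.05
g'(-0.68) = 0.74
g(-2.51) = -0.23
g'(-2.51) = 0.01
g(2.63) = -3.32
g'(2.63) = -6.43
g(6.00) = 0.34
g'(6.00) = -0.16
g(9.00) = 0.10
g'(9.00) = -0.04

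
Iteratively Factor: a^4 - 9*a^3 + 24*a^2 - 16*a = (a)*(a^3 - 9*a^2 + 24*a - 16) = a*(a - 4)*(a^2 - 5*a + 4) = a*(a - 4)^2*(a - 1)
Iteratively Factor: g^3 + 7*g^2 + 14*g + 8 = (g + 4)*(g^2 + 3*g + 2) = (g + 2)*(g + 4)*(g + 1)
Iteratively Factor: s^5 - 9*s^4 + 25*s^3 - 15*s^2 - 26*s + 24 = (s - 4)*(s^4 - 5*s^3 + 5*s^2 + 5*s - 6) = (s - 4)*(s - 1)*(s^3 - 4*s^2 + s + 6) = (s - 4)*(s - 1)*(s + 1)*(s^2 - 5*s + 6) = (s - 4)*(s - 2)*(s - 1)*(s + 1)*(s - 3)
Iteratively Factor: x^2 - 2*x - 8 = (x - 4)*(x + 2)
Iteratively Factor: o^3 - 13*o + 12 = (o + 4)*(o^2 - 4*o + 3) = (o - 3)*(o + 4)*(o - 1)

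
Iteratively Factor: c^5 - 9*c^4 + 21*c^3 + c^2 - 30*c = (c - 2)*(c^4 - 7*c^3 + 7*c^2 + 15*c) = (c - 2)*(c + 1)*(c^3 - 8*c^2 + 15*c) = c*(c - 2)*(c + 1)*(c^2 - 8*c + 15) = c*(c - 5)*(c - 2)*(c + 1)*(c - 3)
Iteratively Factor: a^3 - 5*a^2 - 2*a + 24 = (a - 3)*(a^2 - 2*a - 8) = (a - 3)*(a + 2)*(a - 4)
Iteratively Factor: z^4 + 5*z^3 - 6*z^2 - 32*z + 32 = (z + 4)*(z^3 + z^2 - 10*z + 8) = (z - 2)*(z + 4)*(z^2 + 3*z - 4) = (z - 2)*(z - 1)*(z + 4)*(z + 4)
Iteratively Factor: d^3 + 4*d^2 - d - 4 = (d + 1)*(d^2 + 3*d - 4) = (d - 1)*(d + 1)*(d + 4)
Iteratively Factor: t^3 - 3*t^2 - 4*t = (t + 1)*(t^2 - 4*t) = (t - 4)*(t + 1)*(t)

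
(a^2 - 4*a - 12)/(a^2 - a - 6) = (a - 6)/(a - 3)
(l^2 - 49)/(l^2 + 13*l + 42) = (l - 7)/(l + 6)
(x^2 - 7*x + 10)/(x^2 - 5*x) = (x - 2)/x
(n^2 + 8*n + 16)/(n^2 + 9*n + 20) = (n + 4)/(n + 5)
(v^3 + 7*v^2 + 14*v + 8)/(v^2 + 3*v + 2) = v + 4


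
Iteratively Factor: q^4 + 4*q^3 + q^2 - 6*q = (q - 1)*(q^3 + 5*q^2 + 6*q) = (q - 1)*(q + 3)*(q^2 + 2*q) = (q - 1)*(q + 2)*(q + 3)*(q)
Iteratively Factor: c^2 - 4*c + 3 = (c - 1)*(c - 3)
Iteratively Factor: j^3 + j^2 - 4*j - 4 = (j + 1)*(j^2 - 4) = (j + 1)*(j + 2)*(j - 2)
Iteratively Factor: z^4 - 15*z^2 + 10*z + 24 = (z - 2)*(z^3 + 2*z^2 - 11*z - 12) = (z - 2)*(z + 4)*(z^2 - 2*z - 3) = (z - 3)*(z - 2)*(z + 4)*(z + 1)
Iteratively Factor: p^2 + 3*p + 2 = (p + 2)*(p + 1)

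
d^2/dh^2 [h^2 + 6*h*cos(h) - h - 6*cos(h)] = -6*h*cos(h) - 12*sin(h) + 6*cos(h) + 2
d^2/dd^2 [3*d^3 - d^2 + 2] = 18*d - 2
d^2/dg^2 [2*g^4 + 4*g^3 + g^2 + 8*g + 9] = 24*g^2 + 24*g + 2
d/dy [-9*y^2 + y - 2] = 1 - 18*y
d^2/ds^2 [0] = 0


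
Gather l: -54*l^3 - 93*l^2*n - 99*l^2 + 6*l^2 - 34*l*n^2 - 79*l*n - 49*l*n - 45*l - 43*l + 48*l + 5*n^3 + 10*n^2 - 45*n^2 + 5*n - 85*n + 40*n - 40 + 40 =-54*l^3 + l^2*(-93*n - 93) + l*(-34*n^2 - 128*n - 40) + 5*n^3 - 35*n^2 - 40*n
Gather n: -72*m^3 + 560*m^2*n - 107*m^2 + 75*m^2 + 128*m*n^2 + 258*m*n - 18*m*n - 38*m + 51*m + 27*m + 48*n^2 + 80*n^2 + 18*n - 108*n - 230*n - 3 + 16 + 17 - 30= -72*m^3 - 32*m^2 + 40*m + n^2*(128*m + 128) + n*(560*m^2 + 240*m - 320)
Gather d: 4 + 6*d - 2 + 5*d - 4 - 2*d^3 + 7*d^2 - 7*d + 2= -2*d^3 + 7*d^2 + 4*d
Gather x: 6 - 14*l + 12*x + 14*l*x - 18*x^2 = -14*l - 18*x^2 + x*(14*l + 12) + 6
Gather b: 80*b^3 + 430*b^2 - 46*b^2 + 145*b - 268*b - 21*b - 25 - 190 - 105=80*b^3 + 384*b^2 - 144*b - 320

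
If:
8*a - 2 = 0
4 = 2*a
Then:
No Solution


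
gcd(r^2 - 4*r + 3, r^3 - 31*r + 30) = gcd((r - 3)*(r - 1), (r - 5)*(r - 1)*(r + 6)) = r - 1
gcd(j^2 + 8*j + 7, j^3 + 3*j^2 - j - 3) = j + 1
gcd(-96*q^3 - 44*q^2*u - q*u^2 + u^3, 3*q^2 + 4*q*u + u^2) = 3*q + u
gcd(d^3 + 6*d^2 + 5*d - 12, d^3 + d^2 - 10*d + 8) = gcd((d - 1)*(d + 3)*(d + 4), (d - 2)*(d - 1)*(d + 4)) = d^2 + 3*d - 4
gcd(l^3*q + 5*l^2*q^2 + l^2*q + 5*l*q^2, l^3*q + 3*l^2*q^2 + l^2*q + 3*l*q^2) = l^2*q + l*q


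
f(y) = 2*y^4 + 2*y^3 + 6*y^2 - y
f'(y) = 8*y^3 + 6*y^2 + 12*y - 1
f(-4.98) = 1136.89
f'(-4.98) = -900.01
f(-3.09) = 183.70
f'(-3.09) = -216.82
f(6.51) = 4391.71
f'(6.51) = 2538.56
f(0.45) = 1.03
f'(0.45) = 6.34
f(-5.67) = 1901.10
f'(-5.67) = -1334.42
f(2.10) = 81.78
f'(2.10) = 124.75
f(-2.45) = 81.11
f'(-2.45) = -112.03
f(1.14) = 13.00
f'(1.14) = 32.33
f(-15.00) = 95865.00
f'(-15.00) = -25831.00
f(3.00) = 267.00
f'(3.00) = 305.00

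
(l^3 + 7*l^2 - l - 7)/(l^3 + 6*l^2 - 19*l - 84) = (l^2 - 1)/(l^2 - l - 12)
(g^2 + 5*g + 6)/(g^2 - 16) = (g^2 + 5*g + 6)/(g^2 - 16)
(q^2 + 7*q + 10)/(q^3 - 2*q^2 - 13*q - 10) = (q + 5)/(q^2 - 4*q - 5)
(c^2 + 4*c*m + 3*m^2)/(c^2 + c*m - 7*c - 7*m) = (c + 3*m)/(c - 7)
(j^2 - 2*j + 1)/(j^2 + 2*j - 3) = (j - 1)/(j + 3)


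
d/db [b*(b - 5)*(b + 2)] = 3*b^2 - 6*b - 10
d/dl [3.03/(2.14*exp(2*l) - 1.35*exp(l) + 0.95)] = (4.0905 - 12.9684*exp(l))*exp(l)/(2.14*exp(2*l) - 1.35*exp(l) + 0.95)^2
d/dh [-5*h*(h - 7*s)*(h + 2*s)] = -15*h^2 + 50*h*s + 70*s^2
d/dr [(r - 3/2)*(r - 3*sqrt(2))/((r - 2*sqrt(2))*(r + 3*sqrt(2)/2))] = (3*r^2 + 5*sqrt(2)*r^2 - 18*sqrt(2)*r - 24*r + 27 + 36*sqrt(2))/(2*r^4 - 2*sqrt(2)*r^3 - 23*r^2 + 12*sqrt(2)*r + 72)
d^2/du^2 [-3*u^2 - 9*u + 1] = -6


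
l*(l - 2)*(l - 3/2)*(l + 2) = l^4 - 3*l^3/2 - 4*l^2 + 6*l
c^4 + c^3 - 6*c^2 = c^2*(c - 2)*(c + 3)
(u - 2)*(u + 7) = u^2 + 5*u - 14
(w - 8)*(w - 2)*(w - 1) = w^3 - 11*w^2 + 26*w - 16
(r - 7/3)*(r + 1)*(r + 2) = r^3 + 2*r^2/3 - 5*r - 14/3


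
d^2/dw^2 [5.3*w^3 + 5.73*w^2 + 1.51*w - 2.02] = 31.8*w + 11.46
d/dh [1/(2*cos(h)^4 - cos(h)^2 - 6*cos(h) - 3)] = 2*(2*cos(h) + cos(3*h) - 3)*sin(h)/(-2*cos(h)^4 + cos(h)^2 + 6*cos(h) + 3)^2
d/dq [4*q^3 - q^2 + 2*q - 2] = 12*q^2 - 2*q + 2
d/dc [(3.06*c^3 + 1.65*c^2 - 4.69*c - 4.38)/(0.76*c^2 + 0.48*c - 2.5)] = (2.3256*c^4 + 2.9376*c^3 - 18.5936*c^2 - 1.5924*c + 13.8274)/(0.5776*c^4 + 0.7296*c^3 - 3.5696*c^2 - 2.4*c + 6.25)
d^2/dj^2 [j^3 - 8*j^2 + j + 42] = 6*j - 16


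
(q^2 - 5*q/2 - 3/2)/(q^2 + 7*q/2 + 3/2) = (q - 3)/(q + 3)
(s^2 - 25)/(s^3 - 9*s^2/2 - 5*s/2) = 2*(s + 5)/(s*(2*s + 1))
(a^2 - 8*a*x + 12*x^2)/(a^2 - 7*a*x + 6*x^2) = (-a + 2*x)/(-a + x)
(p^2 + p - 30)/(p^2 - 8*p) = (p^2 + p - 30)/(p*(p - 8))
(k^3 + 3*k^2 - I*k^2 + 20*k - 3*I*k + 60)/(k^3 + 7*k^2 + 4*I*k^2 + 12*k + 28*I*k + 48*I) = (k - 5*I)/(k + 4)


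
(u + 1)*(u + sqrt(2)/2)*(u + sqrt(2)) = u^3 + u^2 + 3*sqrt(2)*u^2/2 + u + 3*sqrt(2)*u/2 + 1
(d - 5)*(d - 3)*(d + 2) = d^3 - 6*d^2 - d + 30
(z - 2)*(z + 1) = z^2 - z - 2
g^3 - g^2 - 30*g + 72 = (g - 4)*(g - 3)*(g + 6)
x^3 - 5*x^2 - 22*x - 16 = (x - 8)*(x + 1)*(x + 2)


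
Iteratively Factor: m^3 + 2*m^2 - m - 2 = (m - 1)*(m^2 + 3*m + 2) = (m - 1)*(m + 2)*(m + 1)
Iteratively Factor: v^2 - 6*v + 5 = (v - 5)*(v - 1)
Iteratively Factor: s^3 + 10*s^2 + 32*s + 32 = (s + 2)*(s^2 + 8*s + 16) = (s + 2)*(s + 4)*(s + 4)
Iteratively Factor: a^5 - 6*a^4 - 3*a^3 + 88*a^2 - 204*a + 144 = (a - 3)*(a^4 - 3*a^3 - 12*a^2 + 52*a - 48) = (a - 3)^2*(a^3 - 12*a + 16) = (a - 3)^2*(a + 4)*(a^2 - 4*a + 4) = (a - 3)^2*(a - 2)*(a + 4)*(a - 2)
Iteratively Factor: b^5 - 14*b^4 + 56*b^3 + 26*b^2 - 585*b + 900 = (b - 3)*(b^4 - 11*b^3 + 23*b^2 + 95*b - 300) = (b - 3)*(b + 3)*(b^3 - 14*b^2 + 65*b - 100) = (b - 5)*(b - 3)*(b + 3)*(b^2 - 9*b + 20) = (b - 5)^2*(b - 3)*(b + 3)*(b - 4)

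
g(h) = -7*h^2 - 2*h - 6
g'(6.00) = -86.00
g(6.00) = -270.00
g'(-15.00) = 208.00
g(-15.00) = -1551.00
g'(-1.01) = 12.14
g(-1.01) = -11.12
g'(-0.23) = 1.22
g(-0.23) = -5.91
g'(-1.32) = 16.48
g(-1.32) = -15.56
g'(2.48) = -36.72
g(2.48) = -54.01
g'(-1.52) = 19.28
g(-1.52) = -19.13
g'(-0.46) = 4.44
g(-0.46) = -6.56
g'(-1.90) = 24.60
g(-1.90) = -27.47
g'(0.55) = -9.70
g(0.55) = -9.22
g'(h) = -14*h - 2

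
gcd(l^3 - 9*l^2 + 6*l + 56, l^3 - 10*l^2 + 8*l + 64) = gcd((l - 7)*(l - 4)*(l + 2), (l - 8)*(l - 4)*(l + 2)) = l^2 - 2*l - 8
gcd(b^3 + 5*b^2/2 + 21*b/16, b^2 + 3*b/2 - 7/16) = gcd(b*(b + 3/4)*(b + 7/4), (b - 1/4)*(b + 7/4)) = b + 7/4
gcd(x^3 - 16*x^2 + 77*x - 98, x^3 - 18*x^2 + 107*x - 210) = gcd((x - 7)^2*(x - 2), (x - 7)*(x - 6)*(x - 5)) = x - 7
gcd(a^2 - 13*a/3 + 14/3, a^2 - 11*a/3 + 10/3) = a - 2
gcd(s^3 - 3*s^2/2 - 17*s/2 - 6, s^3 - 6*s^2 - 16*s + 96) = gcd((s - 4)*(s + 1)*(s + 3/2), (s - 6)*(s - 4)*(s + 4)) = s - 4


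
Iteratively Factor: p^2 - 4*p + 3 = (p - 1)*(p - 3)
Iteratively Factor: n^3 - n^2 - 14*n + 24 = (n - 3)*(n^2 + 2*n - 8) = (n - 3)*(n + 4)*(n - 2)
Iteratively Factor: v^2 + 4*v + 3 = (v + 3)*(v + 1)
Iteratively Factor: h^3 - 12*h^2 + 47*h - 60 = (h - 4)*(h^2 - 8*h + 15) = (h - 5)*(h - 4)*(h - 3)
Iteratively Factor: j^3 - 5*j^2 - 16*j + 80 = (j + 4)*(j^2 - 9*j + 20) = (j - 5)*(j + 4)*(j - 4)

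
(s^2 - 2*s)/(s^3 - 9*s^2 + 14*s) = 1/(s - 7)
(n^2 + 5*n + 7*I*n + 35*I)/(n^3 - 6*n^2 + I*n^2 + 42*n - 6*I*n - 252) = (n + 5)/(n^2 - 6*n*(1 + I) + 36*I)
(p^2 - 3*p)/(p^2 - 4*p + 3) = p/(p - 1)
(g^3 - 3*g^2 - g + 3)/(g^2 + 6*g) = (g^3 - 3*g^2 - g + 3)/(g*(g + 6))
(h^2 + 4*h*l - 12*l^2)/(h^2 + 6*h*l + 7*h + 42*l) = (h - 2*l)/(h + 7)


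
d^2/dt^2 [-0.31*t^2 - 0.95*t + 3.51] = -0.620000000000000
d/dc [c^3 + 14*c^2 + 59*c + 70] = 3*c^2 + 28*c + 59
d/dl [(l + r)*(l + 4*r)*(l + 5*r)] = 3*l^2 + 20*l*r + 29*r^2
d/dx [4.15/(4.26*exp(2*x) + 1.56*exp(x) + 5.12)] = (-35.358*exp(x) - 6.474)*exp(x)/(4.26*exp(2*x) + 1.56*exp(x) + 5.12)^2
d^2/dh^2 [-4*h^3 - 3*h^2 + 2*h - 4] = -24*h - 6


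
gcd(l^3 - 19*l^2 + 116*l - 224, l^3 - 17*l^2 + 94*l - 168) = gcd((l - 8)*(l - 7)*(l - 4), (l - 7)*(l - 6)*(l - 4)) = l^2 - 11*l + 28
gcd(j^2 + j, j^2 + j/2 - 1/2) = j + 1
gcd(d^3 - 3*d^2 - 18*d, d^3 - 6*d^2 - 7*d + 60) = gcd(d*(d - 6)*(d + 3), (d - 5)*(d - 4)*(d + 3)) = d + 3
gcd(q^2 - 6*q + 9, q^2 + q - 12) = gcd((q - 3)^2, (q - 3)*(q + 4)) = q - 3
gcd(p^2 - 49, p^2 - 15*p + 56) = p - 7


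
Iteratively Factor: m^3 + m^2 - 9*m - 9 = (m + 1)*(m^2 - 9) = (m + 1)*(m + 3)*(m - 3)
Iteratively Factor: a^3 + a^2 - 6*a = (a)*(a^2 + a - 6) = a*(a - 2)*(a + 3)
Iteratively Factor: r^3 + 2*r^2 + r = (r)*(r^2 + 2*r + 1) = r*(r + 1)*(r + 1)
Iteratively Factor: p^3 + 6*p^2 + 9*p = (p + 3)*(p^2 + 3*p) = p*(p + 3)*(p + 3)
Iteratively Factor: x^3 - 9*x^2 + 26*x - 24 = (x - 3)*(x^2 - 6*x + 8) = (x - 3)*(x - 2)*(x - 4)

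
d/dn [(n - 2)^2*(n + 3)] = (n - 2)*(3*n + 4)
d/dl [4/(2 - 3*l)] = 12/(3*l - 2)^2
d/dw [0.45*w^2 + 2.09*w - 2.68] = 0.9*w + 2.09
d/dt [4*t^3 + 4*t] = 12*t^2 + 4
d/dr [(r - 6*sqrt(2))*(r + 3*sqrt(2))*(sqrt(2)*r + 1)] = 3*sqrt(2)*r^2 - 10*r - 39*sqrt(2)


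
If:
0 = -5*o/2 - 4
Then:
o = -8/5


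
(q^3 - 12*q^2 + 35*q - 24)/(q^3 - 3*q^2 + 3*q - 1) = (q^2 - 11*q + 24)/(q^2 - 2*q + 1)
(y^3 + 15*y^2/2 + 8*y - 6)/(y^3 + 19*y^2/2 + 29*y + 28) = (2*y^2 + 11*y - 6)/(2*y^2 + 15*y + 28)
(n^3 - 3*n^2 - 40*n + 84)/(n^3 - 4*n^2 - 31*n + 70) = (n + 6)/(n + 5)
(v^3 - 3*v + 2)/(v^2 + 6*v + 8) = (v^2 - 2*v + 1)/(v + 4)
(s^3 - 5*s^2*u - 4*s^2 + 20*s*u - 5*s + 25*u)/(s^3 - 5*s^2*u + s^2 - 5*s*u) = (s - 5)/s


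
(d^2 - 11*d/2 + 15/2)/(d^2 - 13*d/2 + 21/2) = (2*d - 5)/(2*d - 7)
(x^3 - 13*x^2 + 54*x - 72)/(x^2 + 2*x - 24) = (x^2 - 9*x + 18)/(x + 6)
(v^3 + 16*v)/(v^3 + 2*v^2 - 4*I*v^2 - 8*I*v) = (v + 4*I)/(v + 2)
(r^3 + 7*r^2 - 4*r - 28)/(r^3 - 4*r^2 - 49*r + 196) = (r^2 - 4)/(r^2 - 11*r + 28)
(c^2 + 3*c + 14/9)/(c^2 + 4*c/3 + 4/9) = (3*c + 7)/(3*c + 2)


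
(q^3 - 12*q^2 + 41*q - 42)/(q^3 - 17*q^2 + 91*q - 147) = (q - 2)/(q - 7)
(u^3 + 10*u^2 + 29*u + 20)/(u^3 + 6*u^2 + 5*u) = (u + 4)/u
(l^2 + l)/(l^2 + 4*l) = (l + 1)/(l + 4)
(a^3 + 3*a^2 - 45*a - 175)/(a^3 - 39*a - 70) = (a + 5)/(a + 2)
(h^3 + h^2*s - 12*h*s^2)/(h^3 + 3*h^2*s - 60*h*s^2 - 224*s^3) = h*(-h + 3*s)/(-h^2 + h*s + 56*s^2)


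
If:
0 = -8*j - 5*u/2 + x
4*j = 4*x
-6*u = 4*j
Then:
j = 0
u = 0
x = 0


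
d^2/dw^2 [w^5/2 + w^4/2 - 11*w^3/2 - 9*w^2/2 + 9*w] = 10*w^3 + 6*w^2 - 33*w - 9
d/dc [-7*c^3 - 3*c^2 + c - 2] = -21*c^2 - 6*c + 1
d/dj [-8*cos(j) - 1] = 8*sin(j)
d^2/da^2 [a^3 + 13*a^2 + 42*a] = 6*a + 26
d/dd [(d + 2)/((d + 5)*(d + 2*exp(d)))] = (-(d + 2)*(d + 5)*(2*exp(d) + 1) - (d + 2)*(d + 2*exp(d)) + (d + 5)*(d + 2*exp(d)))/((d + 5)^2*(d + 2*exp(d))^2)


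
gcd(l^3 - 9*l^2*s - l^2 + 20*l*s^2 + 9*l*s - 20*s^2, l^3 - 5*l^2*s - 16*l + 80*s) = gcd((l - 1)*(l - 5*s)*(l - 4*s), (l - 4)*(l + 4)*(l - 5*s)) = -l + 5*s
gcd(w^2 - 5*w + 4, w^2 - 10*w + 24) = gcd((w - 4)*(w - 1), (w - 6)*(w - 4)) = w - 4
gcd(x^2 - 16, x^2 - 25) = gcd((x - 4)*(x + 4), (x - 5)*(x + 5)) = 1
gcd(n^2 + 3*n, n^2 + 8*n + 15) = n + 3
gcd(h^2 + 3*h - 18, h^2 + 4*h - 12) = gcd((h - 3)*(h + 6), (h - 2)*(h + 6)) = h + 6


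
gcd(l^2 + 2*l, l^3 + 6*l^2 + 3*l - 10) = l + 2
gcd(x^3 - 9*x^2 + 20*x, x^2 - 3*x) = x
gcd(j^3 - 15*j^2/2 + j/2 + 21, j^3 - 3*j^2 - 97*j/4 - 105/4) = j^2 - 11*j/2 - 21/2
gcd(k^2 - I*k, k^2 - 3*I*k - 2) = k - I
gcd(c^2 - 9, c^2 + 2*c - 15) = c - 3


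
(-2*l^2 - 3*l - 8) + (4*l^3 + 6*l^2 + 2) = 4*l^3 + 4*l^2 - 3*l - 6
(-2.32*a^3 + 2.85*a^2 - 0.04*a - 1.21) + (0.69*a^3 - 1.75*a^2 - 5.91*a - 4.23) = -1.63*a^3 + 1.1*a^2 - 5.95*a - 5.44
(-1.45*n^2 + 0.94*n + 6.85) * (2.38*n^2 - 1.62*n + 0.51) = -3.451*n^4 + 4.5862*n^3 + 14.0407*n^2 - 10.6176*n + 3.4935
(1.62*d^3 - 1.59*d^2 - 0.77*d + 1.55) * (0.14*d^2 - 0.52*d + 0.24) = 0.2268*d^5 - 1.065*d^4 + 1.1078*d^3 + 0.2358*d^2 - 0.9908*d + 0.372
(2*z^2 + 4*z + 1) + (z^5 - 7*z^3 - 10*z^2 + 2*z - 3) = z^5 - 7*z^3 - 8*z^2 + 6*z - 2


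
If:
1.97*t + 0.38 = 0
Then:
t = -0.19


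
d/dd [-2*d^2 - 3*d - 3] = -4*d - 3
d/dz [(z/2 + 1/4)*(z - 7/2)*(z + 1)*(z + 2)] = 2*z^3 - 35*z/4 - 45/8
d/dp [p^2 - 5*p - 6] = 2*p - 5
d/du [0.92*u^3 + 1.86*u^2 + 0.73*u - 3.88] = 2.76*u^2 + 3.72*u + 0.73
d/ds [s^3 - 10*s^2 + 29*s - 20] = 3*s^2 - 20*s + 29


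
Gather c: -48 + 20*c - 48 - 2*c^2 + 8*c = -2*c^2 + 28*c - 96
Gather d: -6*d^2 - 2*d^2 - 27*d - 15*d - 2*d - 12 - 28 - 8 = -8*d^2 - 44*d - 48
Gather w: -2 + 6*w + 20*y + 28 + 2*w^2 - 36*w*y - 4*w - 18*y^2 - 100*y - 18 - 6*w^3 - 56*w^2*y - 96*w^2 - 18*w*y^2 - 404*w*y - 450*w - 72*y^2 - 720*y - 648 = -6*w^3 + w^2*(-56*y - 94) + w*(-18*y^2 - 440*y - 448) - 90*y^2 - 800*y - 640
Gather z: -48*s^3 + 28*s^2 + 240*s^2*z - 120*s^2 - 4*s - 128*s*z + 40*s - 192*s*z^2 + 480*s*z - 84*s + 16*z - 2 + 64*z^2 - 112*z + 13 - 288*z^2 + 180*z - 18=-48*s^3 - 92*s^2 - 48*s + z^2*(-192*s - 224) + z*(240*s^2 + 352*s + 84) - 7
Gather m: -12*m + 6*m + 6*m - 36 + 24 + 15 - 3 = 0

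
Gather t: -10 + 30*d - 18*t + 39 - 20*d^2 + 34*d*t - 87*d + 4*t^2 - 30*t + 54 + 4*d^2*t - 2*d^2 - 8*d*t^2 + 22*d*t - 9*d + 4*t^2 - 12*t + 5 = -22*d^2 - 66*d + t^2*(8 - 8*d) + t*(4*d^2 + 56*d - 60) + 88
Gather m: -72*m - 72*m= -144*m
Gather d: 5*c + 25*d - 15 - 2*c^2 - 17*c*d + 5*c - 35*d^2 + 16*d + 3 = -2*c^2 + 10*c - 35*d^2 + d*(41 - 17*c) - 12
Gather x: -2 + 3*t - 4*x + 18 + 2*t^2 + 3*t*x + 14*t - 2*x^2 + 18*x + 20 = 2*t^2 + 17*t - 2*x^2 + x*(3*t + 14) + 36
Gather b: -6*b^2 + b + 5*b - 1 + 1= -6*b^2 + 6*b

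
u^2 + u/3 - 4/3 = (u - 1)*(u + 4/3)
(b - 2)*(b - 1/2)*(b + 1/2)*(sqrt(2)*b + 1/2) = sqrt(2)*b^4 - 2*sqrt(2)*b^3 + b^3/2 - b^2 - sqrt(2)*b^2/4 - b/8 + sqrt(2)*b/2 + 1/4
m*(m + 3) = m^2 + 3*m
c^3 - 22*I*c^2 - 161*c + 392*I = (c - 8*I)*(c - 7*I)^2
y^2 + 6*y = y*(y + 6)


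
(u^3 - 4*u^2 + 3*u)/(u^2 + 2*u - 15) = u*(u - 1)/(u + 5)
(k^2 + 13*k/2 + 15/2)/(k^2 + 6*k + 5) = (k + 3/2)/(k + 1)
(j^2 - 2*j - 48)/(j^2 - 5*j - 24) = (j + 6)/(j + 3)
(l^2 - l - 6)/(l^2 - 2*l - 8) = (l - 3)/(l - 4)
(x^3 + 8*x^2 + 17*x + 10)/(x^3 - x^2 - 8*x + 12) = (x^3 + 8*x^2 + 17*x + 10)/(x^3 - x^2 - 8*x + 12)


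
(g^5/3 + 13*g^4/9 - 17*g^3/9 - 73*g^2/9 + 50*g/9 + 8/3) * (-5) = -5*g^5/3 - 65*g^4/9 + 85*g^3/9 + 365*g^2/9 - 250*g/9 - 40/3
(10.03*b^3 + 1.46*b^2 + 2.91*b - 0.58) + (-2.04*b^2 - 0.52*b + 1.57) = 10.03*b^3 - 0.58*b^2 + 2.39*b + 0.99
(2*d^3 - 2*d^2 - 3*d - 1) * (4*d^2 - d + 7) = 8*d^5 - 10*d^4 + 4*d^3 - 15*d^2 - 20*d - 7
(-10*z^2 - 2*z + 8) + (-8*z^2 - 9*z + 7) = -18*z^2 - 11*z + 15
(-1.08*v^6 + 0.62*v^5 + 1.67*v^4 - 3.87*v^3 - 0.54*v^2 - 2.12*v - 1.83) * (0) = 0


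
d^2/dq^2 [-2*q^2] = -4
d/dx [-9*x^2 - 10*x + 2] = -18*x - 10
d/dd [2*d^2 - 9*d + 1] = 4*d - 9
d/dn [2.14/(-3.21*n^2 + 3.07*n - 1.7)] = (13.7388*n - 6.5698)/(3.21*n^2 - 3.07*n + 1.7)^2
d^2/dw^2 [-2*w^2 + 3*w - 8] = -4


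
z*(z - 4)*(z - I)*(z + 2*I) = z^4 - 4*z^3 + I*z^3 + 2*z^2 - 4*I*z^2 - 8*z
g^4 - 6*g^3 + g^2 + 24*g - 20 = (g - 5)*(g - 2)*(g - 1)*(g + 2)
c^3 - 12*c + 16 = (c - 2)^2*(c + 4)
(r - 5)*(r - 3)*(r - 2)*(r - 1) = r^4 - 11*r^3 + 41*r^2 - 61*r + 30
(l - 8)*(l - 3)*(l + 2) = l^3 - 9*l^2 + 2*l + 48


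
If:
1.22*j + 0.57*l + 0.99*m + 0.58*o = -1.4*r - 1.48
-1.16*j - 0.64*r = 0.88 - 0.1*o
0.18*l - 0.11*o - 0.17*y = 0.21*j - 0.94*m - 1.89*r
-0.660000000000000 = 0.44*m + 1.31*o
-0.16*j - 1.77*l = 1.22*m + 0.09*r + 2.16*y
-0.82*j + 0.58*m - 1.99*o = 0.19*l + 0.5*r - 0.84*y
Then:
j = -1.02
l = 0.75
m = -1.28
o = -0.07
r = 0.46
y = 0.16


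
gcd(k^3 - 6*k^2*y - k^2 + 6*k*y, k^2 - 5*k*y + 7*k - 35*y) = 1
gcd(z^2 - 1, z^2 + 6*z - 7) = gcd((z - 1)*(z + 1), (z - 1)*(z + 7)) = z - 1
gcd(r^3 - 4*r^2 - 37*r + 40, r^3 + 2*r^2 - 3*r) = r - 1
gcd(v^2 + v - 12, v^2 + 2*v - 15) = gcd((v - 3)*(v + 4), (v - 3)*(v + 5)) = v - 3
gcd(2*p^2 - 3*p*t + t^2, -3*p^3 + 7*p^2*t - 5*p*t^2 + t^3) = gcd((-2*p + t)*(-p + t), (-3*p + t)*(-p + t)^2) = p - t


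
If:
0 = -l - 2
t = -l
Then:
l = -2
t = 2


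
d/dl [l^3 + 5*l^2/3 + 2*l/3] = 3*l^2 + 10*l/3 + 2/3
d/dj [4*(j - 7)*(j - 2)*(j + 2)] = 12*j^2 - 56*j - 16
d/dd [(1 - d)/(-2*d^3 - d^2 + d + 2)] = (-4*d - 3)/(4*d^4 + 12*d^3 + 17*d^2 + 12*d + 4)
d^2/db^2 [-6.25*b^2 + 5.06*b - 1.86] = -12.5000000000000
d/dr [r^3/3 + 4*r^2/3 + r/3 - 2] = r^2 + 8*r/3 + 1/3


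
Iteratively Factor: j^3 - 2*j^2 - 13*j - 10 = (j - 5)*(j^2 + 3*j + 2) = (j - 5)*(j + 1)*(j + 2)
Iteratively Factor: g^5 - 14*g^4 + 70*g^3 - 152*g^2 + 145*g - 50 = (g - 1)*(g^4 - 13*g^3 + 57*g^2 - 95*g + 50) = (g - 2)*(g - 1)*(g^3 - 11*g^2 + 35*g - 25) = (g - 5)*(g - 2)*(g - 1)*(g^2 - 6*g + 5) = (g - 5)^2*(g - 2)*(g - 1)*(g - 1)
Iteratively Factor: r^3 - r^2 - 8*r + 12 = (r - 2)*(r^2 + r - 6) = (r - 2)*(r + 3)*(r - 2)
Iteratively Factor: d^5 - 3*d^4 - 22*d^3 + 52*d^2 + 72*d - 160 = (d - 2)*(d^4 - d^3 - 24*d^2 + 4*d + 80) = (d - 2)*(d + 4)*(d^3 - 5*d^2 - 4*d + 20) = (d - 2)^2*(d + 4)*(d^2 - 3*d - 10) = (d - 5)*(d - 2)^2*(d + 4)*(d + 2)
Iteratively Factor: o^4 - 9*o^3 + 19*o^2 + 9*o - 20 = (o - 4)*(o^3 - 5*o^2 - o + 5) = (o - 4)*(o - 1)*(o^2 - 4*o - 5) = (o - 4)*(o - 1)*(o + 1)*(o - 5)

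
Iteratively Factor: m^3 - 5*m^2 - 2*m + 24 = (m + 2)*(m^2 - 7*m + 12) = (m - 4)*(m + 2)*(m - 3)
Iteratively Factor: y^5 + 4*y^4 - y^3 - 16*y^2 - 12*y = (y + 2)*(y^4 + 2*y^3 - 5*y^2 - 6*y) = (y + 1)*(y + 2)*(y^3 + y^2 - 6*y) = (y + 1)*(y + 2)*(y + 3)*(y^2 - 2*y) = y*(y + 1)*(y + 2)*(y + 3)*(y - 2)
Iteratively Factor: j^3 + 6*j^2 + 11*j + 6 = (j + 2)*(j^2 + 4*j + 3) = (j + 1)*(j + 2)*(j + 3)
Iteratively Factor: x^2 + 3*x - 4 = (x - 1)*(x + 4)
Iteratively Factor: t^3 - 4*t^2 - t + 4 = (t - 1)*(t^2 - 3*t - 4) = (t - 4)*(t - 1)*(t + 1)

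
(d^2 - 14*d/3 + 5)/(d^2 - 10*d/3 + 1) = (3*d - 5)/(3*d - 1)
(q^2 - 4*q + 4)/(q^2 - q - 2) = (q - 2)/(q + 1)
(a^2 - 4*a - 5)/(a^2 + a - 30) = (a + 1)/(a + 6)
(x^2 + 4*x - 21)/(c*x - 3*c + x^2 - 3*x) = (x + 7)/(c + x)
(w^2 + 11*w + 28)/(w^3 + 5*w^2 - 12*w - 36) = (w^2 + 11*w + 28)/(w^3 + 5*w^2 - 12*w - 36)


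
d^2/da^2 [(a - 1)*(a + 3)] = 2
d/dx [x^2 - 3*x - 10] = 2*x - 3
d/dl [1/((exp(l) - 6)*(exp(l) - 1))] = (7 - 2*exp(l))*exp(l)/(exp(4*l) - 14*exp(3*l) + 61*exp(2*l) - 84*exp(l) + 36)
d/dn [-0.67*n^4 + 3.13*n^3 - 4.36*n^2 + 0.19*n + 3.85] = -2.68*n^3 + 9.39*n^2 - 8.72*n + 0.19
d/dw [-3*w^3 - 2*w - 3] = -9*w^2 - 2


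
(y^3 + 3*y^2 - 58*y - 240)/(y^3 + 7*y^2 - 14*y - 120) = (y - 8)/(y - 4)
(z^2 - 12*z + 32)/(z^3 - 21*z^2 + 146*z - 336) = (z - 4)/(z^2 - 13*z + 42)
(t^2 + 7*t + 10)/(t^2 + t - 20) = (t + 2)/(t - 4)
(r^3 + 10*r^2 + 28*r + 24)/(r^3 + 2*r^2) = 1 + 8/r + 12/r^2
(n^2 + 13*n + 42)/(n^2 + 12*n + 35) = (n + 6)/(n + 5)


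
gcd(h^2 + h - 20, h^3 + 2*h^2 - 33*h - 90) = h + 5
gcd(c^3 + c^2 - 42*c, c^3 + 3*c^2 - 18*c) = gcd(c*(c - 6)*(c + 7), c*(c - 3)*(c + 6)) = c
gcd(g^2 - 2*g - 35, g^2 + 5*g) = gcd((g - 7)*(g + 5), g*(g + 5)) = g + 5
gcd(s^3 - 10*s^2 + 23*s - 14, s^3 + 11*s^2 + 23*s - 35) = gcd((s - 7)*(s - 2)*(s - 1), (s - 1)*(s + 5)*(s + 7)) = s - 1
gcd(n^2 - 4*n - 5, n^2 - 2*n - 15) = n - 5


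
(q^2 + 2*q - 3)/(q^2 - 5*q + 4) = (q + 3)/(q - 4)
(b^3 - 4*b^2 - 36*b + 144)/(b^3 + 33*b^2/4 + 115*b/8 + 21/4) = 8*(b^2 - 10*b + 24)/(8*b^2 + 18*b + 7)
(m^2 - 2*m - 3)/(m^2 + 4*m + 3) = (m - 3)/(m + 3)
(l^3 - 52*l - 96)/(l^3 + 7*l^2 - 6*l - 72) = (l^2 - 6*l - 16)/(l^2 + l - 12)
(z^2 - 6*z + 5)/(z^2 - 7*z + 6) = (z - 5)/(z - 6)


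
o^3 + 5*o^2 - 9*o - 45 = (o - 3)*(o + 3)*(o + 5)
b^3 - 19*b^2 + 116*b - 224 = (b - 8)*(b - 7)*(b - 4)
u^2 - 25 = (u - 5)*(u + 5)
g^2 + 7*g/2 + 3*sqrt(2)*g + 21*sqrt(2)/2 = (g + 7/2)*(g + 3*sqrt(2))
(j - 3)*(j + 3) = j^2 - 9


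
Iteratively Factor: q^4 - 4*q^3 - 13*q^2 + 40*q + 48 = (q - 4)*(q^3 - 13*q - 12) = (q - 4)*(q + 3)*(q^2 - 3*q - 4) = (q - 4)^2*(q + 3)*(q + 1)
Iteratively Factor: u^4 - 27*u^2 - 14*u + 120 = (u + 4)*(u^3 - 4*u^2 - 11*u + 30) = (u + 3)*(u + 4)*(u^2 - 7*u + 10) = (u - 5)*(u + 3)*(u + 4)*(u - 2)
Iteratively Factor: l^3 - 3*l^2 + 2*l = (l)*(l^2 - 3*l + 2) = l*(l - 1)*(l - 2)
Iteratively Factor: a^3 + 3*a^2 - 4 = (a - 1)*(a^2 + 4*a + 4) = (a - 1)*(a + 2)*(a + 2)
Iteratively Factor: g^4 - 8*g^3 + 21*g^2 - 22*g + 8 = (g - 1)*(g^3 - 7*g^2 + 14*g - 8) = (g - 4)*(g - 1)*(g^2 - 3*g + 2) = (g - 4)*(g - 1)^2*(g - 2)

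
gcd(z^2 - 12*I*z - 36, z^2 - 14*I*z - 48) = z - 6*I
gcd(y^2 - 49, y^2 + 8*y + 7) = y + 7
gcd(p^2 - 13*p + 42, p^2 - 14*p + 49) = p - 7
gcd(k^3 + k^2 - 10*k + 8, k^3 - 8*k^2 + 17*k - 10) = k^2 - 3*k + 2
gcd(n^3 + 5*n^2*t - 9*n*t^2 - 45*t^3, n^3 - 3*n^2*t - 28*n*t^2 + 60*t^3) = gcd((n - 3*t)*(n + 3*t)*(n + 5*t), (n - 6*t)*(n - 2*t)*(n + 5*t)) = n + 5*t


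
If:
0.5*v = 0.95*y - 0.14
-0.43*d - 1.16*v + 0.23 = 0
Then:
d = 1.29023255813953 - 5.12558139534884*y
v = 1.9*y - 0.28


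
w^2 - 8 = (w - 2*sqrt(2))*(w + 2*sqrt(2))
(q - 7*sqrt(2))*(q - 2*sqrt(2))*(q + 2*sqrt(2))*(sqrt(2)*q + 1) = sqrt(2)*q^4 - 13*q^3 - 15*sqrt(2)*q^2 + 104*q + 56*sqrt(2)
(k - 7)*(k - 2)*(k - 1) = k^3 - 10*k^2 + 23*k - 14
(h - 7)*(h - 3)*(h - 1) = h^3 - 11*h^2 + 31*h - 21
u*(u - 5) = u^2 - 5*u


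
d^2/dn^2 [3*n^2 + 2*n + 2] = 6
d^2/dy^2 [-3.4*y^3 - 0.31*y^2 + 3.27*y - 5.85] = -20.4*y - 0.62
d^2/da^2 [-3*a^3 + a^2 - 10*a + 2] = 2 - 18*a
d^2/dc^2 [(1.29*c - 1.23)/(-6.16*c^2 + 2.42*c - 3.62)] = (-(1.29*c - 1.23)*(12.32*c - 2.42)*(24.64*c - 4.84) + (47.6784*c - 21.3972)*(6.16*c^2 - 2.42*c + 3.62))/(6.16*c^2 - 2.42*c + 3.62)^3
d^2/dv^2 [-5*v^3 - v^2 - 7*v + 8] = -30*v - 2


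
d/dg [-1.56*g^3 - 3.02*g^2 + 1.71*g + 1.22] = -4.68*g^2 - 6.04*g + 1.71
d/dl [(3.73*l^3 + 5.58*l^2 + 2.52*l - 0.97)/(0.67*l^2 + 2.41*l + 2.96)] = (2.4991*l^4 + 17.9786*l^3 + 44.8818*l^2 + 34.3334*l + 9.7969)/(0.4489*l^4 + 3.2294*l^3 + 9.7745*l^2 + 14.2672*l + 8.7616)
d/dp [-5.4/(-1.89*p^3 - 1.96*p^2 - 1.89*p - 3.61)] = (-30.618*p^2 - 21.168*p - 10.206)/(1.89*p^3 + 1.96*p^2 + 1.89*p + 3.61)^2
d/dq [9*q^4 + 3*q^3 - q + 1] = 36*q^3 + 9*q^2 - 1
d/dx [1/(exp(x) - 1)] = -1/(4*sinh(x/2)^2)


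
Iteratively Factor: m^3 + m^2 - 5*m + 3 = (m + 3)*(m^2 - 2*m + 1) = (m - 1)*(m + 3)*(m - 1)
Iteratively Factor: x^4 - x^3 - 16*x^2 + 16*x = (x - 1)*(x^3 - 16*x) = x*(x - 1)*(x^2 - 16) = x*(x - 4)*(x - 1)*(x + 4)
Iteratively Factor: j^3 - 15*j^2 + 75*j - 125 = (j - 5)*(j^2 - 10*j + 25) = (j - 5)^2*(j - 5)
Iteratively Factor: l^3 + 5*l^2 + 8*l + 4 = (l + 1)*(l^2 + 4*l + 4) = (l + 1)*(l + 2)*(l + 2)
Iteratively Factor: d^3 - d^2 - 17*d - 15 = (d - 5)*(d^2 + 4*d + 3) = (d - 5)*(d + 1)*(d + 3)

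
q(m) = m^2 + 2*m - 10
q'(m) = 2*m + 2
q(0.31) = -9.28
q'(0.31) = 2.62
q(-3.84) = -2.93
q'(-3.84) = -5.68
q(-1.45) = -10.80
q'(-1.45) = -0.90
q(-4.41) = 0.63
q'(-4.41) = -6.82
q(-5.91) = 13.11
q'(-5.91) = -9.82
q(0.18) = -9.61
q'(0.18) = 2.36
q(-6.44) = 18.59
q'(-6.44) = -10.88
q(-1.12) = -10.99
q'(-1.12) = -0.24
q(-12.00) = 110.00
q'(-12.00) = -22.00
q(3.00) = 5.00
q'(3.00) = 8.00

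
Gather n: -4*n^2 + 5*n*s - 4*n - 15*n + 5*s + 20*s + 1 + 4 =-4*n^2 + n*(5*s - 19) + 25*s + 5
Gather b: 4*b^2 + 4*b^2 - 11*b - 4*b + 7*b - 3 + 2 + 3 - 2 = 8*b^2 - 8*b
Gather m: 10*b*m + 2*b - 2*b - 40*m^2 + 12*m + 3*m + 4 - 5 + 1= -40*m^2 + m*(10*b + 15)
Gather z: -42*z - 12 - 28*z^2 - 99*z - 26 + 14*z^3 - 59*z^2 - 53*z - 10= 14*z^3 - 87*z^2 - 194*z - 48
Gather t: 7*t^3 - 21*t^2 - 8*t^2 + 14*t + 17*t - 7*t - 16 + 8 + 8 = 7*t^3 - 29*t^2 + 24*t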